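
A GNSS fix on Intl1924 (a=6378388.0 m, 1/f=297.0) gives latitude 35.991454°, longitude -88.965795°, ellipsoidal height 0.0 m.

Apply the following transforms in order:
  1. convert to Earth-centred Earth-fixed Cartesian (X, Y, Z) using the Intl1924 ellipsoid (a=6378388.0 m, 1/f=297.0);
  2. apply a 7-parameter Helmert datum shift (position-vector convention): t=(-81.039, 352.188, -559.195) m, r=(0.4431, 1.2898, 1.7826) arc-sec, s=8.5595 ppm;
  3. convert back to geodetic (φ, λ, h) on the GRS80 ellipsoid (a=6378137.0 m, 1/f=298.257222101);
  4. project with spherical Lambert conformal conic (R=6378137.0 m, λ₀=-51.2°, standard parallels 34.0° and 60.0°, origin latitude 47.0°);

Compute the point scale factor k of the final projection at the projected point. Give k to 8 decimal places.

start: φ=35.991454°, λ=-88.965795°, h=0.000 m
→ ECEF (a=6378388.000, f=1/297.0): X=93256.8588, Y=-5165943.0300, Z=3727483.2530
→ Helmert 7p (PV): X=93244.5726, Y=-5165642.2614, Z=3726944.2826
→ geod (Bowring, a=6378137.000): φ=35.98833530°, λ=-88.96587103°, h=-340.7021 m
→ into lcc (λ₀=-51.2°): φ=35.98833530°, λ−λ₀=-37.76587103°
scale k = 0.99306175

0.99306175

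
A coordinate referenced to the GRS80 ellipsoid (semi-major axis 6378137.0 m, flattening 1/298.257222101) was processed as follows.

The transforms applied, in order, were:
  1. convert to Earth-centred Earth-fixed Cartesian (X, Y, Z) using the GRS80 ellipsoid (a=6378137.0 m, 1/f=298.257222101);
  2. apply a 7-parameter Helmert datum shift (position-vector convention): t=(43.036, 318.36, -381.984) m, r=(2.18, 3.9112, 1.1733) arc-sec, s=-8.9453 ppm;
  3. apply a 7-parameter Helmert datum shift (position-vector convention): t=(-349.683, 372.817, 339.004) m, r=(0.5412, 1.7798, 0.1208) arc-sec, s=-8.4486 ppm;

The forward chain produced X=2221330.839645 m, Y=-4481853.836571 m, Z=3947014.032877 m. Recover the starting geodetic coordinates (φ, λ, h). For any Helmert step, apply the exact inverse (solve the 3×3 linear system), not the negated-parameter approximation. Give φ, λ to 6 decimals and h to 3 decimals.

start: X=2221330.8396, Y=-4481853.8366, Z=3947014.0329 m
→ Helmert⁻¹: X=2221662.6126, Y=-4482255.4681, Z=3946739.3037
→ Helmert⁻¹: X=2221539.1036, Y=-4482584.8450, Z=3947246.0973
→ geod (Bowring, a=6378137.000): φ=38.46046900°, λ=-63.63729200°, h=2655.8260 m

φ=38.460469°, λ=-63.637292°, h=2655.826 m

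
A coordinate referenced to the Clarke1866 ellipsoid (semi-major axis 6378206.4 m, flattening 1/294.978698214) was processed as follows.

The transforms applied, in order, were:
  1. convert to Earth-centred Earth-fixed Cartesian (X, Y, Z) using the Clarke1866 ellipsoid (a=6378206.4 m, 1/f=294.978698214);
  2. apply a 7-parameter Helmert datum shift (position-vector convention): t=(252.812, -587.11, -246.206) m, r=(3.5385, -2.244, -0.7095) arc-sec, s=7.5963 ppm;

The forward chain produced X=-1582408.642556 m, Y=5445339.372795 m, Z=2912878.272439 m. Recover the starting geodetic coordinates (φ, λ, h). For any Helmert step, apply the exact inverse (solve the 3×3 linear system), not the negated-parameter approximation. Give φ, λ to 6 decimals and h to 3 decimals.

start: X=-1582408.6426, Y=5445339.3728, Z=2912878.2724 m
→ Helmert⁻¹: X=-1582636.4735, Y=5445929.6437, Z=2913026.1418
→ geod (Bowring, a=6378206.400): φ=27.34569200°, λ=106.20434300°, h=1951.8860 m

φ=27.345692°, λ=106.204343°, h=1951.886 m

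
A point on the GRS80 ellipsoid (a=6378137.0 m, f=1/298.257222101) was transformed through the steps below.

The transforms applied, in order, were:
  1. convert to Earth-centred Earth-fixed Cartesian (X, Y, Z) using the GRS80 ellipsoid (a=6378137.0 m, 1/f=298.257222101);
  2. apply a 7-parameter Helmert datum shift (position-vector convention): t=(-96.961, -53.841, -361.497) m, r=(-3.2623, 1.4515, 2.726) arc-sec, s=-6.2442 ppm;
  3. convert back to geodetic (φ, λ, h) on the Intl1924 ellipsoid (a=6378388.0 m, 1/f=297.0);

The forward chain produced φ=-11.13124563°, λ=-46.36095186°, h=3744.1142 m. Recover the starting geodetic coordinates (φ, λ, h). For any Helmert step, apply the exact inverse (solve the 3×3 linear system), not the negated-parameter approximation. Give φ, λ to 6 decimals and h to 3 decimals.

φ=-11.128060°, λ=-46.360548°, h=3989.266 m

start: φ=-11.131246°, λ=-46.360952°, h=3744.114 m
→ ECEF (a=6378388.000, f=1/297.0): X=4322075.5213, Y=-4532437.1295, Z=-1223990.7718
→ Helmert⁻¹: X=4322148.1812, Y=-4532449.3576, Z=-1223678.1858
→ geod (Bowring, a=6378137.000): φ=-11.12806000°, λ=-46.36054800°, h=3989.2660 m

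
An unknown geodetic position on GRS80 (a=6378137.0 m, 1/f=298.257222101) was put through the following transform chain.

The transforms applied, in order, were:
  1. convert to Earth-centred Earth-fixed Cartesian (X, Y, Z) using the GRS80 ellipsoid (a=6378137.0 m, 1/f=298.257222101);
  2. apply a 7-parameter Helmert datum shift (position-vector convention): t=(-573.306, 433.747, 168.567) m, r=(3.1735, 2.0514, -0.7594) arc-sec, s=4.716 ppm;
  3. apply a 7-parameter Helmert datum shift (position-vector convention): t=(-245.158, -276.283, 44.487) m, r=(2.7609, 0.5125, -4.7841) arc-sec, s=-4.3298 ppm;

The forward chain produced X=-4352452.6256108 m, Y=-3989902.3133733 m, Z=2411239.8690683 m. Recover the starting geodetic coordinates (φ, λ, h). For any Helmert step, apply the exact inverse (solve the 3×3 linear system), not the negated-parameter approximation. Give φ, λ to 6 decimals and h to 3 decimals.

φ=22.349259°, λ=-137.481110°, h=2261.180 m

start: X=-4352452.6256, Y=-3989902.3134, Z=2411239.8691 m
→ Helmert⁻¹: X=-4352139.7658, Y=-3989711.9730, Z=2411248.4117
→ Helmert⁻¹: X=-4351555.2270, Y=-3990105.8277, Z=2411086.5858
→ geod (Bowring, a=6378137.000): φ=22.34925900°, λ=-137.48111000°, h=2261.1800 m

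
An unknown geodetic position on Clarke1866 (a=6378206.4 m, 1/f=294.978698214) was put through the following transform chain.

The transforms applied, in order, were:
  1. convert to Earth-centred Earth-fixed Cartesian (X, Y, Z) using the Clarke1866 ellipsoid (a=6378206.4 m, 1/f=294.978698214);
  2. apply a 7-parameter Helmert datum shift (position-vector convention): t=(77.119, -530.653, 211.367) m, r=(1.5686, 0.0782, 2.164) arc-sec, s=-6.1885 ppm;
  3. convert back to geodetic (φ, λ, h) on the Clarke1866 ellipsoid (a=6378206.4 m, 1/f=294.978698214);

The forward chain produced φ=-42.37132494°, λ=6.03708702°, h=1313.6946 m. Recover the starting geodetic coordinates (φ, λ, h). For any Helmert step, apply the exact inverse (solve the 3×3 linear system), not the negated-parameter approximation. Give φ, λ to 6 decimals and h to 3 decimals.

start: φ=-42.371325°, λ=6.037087°, h=1313.695 m
→ ECEF (a=6378206.400, f=1/294.978698214): X=4694223.6514, Y=496455.0899, Z=-4276850.1071
→ Helmert⁻¹: X=4694182.4171, Y=496907.0437, Z=-4277089.9421
→ geod (Bowring, a=6378206.400): φ=-42.37288000°, λ=6.04259500°, h=1480.1680 m

φ=-42.372880°, λ=6.042595°, h=1480.168 m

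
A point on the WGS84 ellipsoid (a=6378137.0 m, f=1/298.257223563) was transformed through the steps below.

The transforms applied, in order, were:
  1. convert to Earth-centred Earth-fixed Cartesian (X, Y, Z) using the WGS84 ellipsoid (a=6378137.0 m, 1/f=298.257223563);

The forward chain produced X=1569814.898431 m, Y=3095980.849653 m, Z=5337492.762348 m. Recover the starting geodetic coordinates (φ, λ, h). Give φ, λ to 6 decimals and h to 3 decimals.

φ=57.137669°, λ=63.112745°, h=3879.002 m

start: X=1569814.8984, Y=3095980.8497, Z=5337492.7623 m
→ geod (Bowring, a=6378137.000): φ=57.13766900°, λ=63.11274500°, h=3879.0020 m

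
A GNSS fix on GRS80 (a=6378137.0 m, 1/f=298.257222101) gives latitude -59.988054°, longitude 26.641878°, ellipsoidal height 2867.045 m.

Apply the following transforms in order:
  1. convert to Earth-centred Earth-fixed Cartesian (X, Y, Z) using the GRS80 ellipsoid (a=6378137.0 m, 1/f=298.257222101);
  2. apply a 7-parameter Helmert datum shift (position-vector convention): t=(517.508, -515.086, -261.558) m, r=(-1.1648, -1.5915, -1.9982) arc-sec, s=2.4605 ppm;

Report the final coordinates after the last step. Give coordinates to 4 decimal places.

start: φ=-59.988054°, λ=26.641878°, h=2867.045 m
→ ECEF (a=6378137.000, f=1/298.257222101): X=2859969.4917, Y=1434781.5632, Z=-5502294.1835
→ Helmert 7p (PV): X=2860550.3910, Y=1434211.2292, Z=-5502555.3153

X=2860550.3910 m, Y=1434211.2292 m, Z=-5502555.3153 m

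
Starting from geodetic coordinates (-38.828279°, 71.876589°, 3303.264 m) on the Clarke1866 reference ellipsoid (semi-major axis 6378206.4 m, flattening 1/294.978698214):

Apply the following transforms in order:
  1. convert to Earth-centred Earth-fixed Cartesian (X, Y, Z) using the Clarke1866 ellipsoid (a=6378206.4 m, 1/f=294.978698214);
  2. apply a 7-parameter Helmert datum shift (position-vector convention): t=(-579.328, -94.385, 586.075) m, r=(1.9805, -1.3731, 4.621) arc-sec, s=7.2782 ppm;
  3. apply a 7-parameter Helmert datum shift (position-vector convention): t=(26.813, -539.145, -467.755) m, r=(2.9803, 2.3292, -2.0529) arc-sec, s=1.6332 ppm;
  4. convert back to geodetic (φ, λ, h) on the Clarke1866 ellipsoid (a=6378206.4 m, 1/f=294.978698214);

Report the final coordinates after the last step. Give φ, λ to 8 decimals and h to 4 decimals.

φ=-38.83058777°, λ=71.88162299°, h=2682.4906 m

start: φ=-38.828279°, λ=71.876589°, h=3303.264 m
→ ECEF (a=6378206.400, f=1/294.978698214): X=1548481.2441, Y=4731037.2965, Z=-3979359.1907
→ Helmert 7p (PV): X=1547833.6856, Y=4731050.2452, Z=-3978746.3435
→ Helmert 7p (PV): X=1547865.1843, Y=4730560.9104, Z=-3979169.7166
→ geod (Bowring, a=6378206.400): φ=-38.83058777°, λ=71.88162299°, h=2682.4906 m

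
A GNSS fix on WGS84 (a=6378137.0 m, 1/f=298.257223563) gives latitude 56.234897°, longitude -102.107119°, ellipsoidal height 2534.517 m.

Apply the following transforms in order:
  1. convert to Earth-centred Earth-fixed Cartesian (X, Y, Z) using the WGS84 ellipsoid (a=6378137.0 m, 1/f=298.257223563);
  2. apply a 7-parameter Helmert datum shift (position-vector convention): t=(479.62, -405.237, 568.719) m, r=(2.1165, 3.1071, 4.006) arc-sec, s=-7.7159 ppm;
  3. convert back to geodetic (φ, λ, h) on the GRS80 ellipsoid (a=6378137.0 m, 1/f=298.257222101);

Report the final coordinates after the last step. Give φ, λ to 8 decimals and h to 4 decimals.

start: φ=56.234897°, λ=-102.107119°, h=2534.517 m
→ ECEF (a=6378137.000, f=1/298.257223563): X=-745529.0370, Y=-3475475.3276, Z=5281130.0844
→ Helmert 7p (PV): X=-744896.6132, Y=-3475922.4172, Z=5281633.6231
→ geod (Bowring, a=6378137.000): φ=56.23513635°, λ=-102.09564113°, h=3122.3983 m

φ=56.23513635°, λ=-102.09564113°, h=3122.3983 m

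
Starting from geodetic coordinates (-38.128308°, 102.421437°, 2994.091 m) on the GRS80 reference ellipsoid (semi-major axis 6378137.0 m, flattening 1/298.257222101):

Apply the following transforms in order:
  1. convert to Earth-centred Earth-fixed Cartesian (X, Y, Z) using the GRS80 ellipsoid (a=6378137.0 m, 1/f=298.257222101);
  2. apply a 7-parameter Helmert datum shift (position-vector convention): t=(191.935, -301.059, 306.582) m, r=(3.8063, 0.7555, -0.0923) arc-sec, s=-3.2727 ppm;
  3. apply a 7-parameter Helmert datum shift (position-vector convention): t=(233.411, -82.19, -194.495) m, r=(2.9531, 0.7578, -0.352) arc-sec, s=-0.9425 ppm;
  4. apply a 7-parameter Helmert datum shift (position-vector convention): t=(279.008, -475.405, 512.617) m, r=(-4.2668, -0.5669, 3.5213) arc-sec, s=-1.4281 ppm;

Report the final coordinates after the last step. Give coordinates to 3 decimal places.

start: φ=-38.128308°, λ=102.421437°, h=2994.091 m
→ ECEF (a=6378137.000, f=1/298.257222101): X=-1081097.0927, Y=4908354.4576, Z=-3918505.5305
→ Helmert 7p (PV): X=-1080913.7757, Y=4908110.1286, Z=-3918091.5887
→ Helmert 7p (PV): X=-1080685.3648, Y=4908081.2527, Z=-3918208.1502
→ Helmert 7p (PV): X=-1080477.8341, Y=4907499.3372, Z=-3917794.4364

X=-1080477.834 m, Y=4907499.337 m, Z=-3917794.436 m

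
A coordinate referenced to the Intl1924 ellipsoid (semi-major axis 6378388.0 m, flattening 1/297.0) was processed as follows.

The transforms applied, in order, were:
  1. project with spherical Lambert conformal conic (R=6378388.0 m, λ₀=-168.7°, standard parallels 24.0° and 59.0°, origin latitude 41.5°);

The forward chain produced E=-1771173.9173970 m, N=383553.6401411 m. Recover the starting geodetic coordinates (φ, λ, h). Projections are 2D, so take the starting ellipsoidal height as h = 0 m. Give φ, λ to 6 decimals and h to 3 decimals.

φ=42.840026°, λ=168.259563°, h=0.000 m

start: E=-1771173.9174, N=383553.6401 m
→ lcc⁻¹: φ=42.84002600°, λ=168.25956300°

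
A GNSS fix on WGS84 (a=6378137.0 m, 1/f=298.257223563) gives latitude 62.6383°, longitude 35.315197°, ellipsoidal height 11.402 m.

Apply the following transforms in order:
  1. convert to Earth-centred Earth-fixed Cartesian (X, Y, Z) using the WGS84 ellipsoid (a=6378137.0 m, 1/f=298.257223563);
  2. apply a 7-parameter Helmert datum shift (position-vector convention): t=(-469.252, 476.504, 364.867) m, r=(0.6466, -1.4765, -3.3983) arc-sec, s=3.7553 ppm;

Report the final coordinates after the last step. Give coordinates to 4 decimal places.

X=2397873.9353 m, Y=1699504.9308 m, Z=5641981.0766 m

start: φ=62.638300°, λ=35.315197°, h=11.402 m
→ ECEF (a=6378137.000, f=1/298.257223563): X=2398346.5717, Y=1699079.2455, Z=5641572.5294
→ Helmert 7p (PV): X=2397873.9353, Y=1699504.9308, Z=5641981.0766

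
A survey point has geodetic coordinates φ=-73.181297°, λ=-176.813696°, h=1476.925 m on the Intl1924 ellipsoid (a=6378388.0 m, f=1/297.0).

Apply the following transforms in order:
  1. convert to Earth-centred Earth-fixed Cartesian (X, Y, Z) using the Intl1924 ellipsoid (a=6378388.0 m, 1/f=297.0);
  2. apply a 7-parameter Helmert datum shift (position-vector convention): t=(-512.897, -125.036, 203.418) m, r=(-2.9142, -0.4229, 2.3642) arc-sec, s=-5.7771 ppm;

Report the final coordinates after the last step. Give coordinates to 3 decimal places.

X=-1849313.960 m, Y=-103153.667 m, Z=-6084449.934 m

start: φ=-73.181297°, λ=-176.813696°, h=1476.925 m
→ ECEF (a=6378388.000, f=1/297.0): X=-1848825.3987, Y=-102922.0680, Z=-6084686.1673
→ Helmert 7p (PV): X=-1849313.9599, Y=-103153.6671, Z=-6084449.9339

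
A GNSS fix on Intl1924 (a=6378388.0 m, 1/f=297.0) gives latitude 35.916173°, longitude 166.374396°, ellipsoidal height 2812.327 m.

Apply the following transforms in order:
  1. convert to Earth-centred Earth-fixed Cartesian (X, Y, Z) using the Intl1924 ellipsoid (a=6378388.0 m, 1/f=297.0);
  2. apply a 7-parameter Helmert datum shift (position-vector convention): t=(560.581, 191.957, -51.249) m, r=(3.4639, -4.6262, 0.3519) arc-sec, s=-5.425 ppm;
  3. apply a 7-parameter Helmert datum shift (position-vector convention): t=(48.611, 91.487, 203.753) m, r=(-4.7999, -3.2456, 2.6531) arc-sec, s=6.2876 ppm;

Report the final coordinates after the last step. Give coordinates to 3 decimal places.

start: φ=35.916173°, λ=166.374396°, h=2812.327 m
→ ECEF (a=6378388.000, f=1/297.0): X=-5028349.7857, Y=1218864.6510, Z=3722371.0876
→ Helmert 7p (PV): X=-5027847.4919, Y=1218978.9058, Z=3722207.3361
→ Helmert 7p (PV): X=-5027904.7430, Y=1219100.0042, Z=3722327.0121

X=-5027904.743 m, Y=1219100.004 m, Z=3722327.012 m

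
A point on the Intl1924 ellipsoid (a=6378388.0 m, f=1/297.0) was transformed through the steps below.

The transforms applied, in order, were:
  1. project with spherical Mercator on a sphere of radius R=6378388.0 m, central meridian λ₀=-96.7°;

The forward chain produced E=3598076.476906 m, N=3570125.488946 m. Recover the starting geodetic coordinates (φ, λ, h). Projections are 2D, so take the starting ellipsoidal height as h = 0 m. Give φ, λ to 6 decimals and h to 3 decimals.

φ=30.515491°, λ=-64.379201°, h=0.000 m

start: E=3598076.4769, N=3570125.4889 m
→ merc⁻¹: φ=30.51549100°, λ=-64.37920100°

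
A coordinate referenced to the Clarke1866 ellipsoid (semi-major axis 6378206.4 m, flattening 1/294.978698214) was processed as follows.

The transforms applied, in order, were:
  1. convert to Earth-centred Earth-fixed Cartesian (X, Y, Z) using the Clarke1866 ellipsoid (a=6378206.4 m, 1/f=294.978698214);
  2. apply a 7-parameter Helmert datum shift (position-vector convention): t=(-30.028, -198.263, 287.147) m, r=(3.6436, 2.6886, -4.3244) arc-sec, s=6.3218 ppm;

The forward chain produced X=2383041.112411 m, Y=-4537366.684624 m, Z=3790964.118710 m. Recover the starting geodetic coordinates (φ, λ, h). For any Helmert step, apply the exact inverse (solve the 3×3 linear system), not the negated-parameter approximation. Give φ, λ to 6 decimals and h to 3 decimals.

φ=36.675992°, λ=-62.288997°, h=3917.910 m

start: X=2383041.1124, Y=-4537366.6846, Z=3790964.1187 m
→ Helmert⁻¹: X=2383101.7837, Y=-4537022.8137, Z=3790764.2160
→ geod (Bowring, a=6378206.400): φ=36.67599200°, λ=-62.28899700°, h=3917.9100 m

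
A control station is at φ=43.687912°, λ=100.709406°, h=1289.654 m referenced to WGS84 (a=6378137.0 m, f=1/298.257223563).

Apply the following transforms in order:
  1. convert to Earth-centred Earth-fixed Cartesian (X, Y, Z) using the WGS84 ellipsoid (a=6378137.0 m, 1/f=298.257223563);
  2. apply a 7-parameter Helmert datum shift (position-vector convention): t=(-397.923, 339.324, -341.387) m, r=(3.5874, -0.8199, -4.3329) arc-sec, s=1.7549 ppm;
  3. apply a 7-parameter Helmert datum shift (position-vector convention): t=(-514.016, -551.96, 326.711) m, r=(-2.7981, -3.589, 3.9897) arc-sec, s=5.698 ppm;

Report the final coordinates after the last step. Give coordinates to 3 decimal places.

start: φ=43.687912°, λ=100.709406°, h=1289.654 m
→ ECEF (a=6378137.000, f=1/298.257223563): X=-858604.6808, Y=4539951.5094, Z=4383973.2196
→ Helmert 7p (PV): X=-858926.1682, Y=4540240.5898, Z=4383715.0730
→ Helmert 7p (PV): X=-859609.1759, Y=4539757.3540, Z=4383990.2257

X=-859609.176 m, Y=4539757.354 m, Z=4383990.226 m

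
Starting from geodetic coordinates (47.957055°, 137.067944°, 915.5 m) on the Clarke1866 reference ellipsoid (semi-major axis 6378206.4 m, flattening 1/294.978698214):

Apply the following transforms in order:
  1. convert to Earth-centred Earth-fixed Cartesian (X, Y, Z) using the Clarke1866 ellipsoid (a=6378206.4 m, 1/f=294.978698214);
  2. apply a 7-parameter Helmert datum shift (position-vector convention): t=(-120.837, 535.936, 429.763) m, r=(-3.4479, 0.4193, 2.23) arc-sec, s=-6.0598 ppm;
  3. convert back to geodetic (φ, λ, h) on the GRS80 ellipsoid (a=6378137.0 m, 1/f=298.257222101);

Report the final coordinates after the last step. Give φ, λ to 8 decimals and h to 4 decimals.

start: φ=47.957055°, λ=137.067944°, h=915.500 m
→ ECEF (a=6378206.400, f=1/294.978698214): X=-3133662.4441, Y=2915247.7195, Z=4714155.4650
→ Helmert 7p (PV): X=-3133786.2263, Y=2915810.9116, Z=4714514.3007
→ geod (Bowring, a=6378137.000): φ=47.95392035°, λ=137.06355313°, h=1437.9794 m

φ=47.95392035°, λ=137.06355313°, h=1437.9794 m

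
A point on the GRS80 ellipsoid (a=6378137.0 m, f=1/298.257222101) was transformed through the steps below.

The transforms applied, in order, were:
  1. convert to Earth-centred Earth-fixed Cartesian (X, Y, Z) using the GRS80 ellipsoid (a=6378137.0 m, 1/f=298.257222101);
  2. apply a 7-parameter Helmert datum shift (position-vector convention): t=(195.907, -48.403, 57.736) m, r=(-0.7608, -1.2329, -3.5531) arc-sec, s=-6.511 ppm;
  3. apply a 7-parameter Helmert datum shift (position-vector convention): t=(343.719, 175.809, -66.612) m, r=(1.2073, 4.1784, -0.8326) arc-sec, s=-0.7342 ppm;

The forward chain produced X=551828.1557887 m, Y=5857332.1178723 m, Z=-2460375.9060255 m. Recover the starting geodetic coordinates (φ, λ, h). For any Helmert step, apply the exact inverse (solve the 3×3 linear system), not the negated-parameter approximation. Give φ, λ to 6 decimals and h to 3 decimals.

φ=-22.832480°, λ=84.623952°, h=1952.836 m

start: X=551828.1558, Y=5857332.1179, Z=-2460375.9060 m
→ Helmert⁻¹: X=551511.0391, Y=5857148.4347, Z=-2460334.2110
→ Helmert⁻¹: X=551203.1188, Y=5857253.5442, Z=-2460389.6571
→ geod (Bowring, a=6378137.000): φ=-22.83248000°, λ=84.62395200°, h=1952.8360 m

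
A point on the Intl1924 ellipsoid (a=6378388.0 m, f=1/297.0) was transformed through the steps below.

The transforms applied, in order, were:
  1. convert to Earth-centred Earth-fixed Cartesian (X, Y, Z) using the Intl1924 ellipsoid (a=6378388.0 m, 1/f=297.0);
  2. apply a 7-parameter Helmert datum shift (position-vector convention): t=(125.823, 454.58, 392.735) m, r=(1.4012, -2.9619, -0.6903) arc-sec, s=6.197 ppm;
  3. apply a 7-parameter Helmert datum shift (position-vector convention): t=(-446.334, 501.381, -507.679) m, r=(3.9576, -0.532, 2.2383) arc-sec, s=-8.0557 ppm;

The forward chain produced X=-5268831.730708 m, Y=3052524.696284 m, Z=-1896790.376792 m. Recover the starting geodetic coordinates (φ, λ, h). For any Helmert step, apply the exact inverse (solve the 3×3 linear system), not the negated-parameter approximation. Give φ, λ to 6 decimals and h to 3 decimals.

φ=-17.412803°, λ=149.920317°, h=574.015 m

start: X=-5268831.7307, Y=3052524.6963, Z=-1896790.3768 m
→ Helmert⁻¹: X=-5268399.6089, Y=3052068.6870, Z=-1896342.9455
→ Helmert⁻¹: X=-5268530.2312, Y=3051564.6798, Z=-1896669.0019
→ geod (Bowring, a=6378388.000): φ=-17.41280300°, λ=149.92031700°, h=574.0150 m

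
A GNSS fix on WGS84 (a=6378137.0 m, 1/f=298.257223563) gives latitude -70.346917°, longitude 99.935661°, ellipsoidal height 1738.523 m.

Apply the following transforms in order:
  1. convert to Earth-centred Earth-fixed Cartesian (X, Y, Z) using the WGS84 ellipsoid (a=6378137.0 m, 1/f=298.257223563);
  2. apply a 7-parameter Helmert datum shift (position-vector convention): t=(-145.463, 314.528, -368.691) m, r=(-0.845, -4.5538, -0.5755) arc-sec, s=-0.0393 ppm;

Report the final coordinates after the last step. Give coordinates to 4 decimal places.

X=-371335.9864 m, Y=2120117.0799 m, Z=-5986189.7893 m

start: φ=-70.346917°, λ=99.935661°, h=1738.523 m
→ ECEF (a=6378137.000, f=1/298.257223563): X=-371328.6038, Y=2119826.1211, Z=-5985804.4514
→ Helmert 7p (PV): X=-371335.9864, Y=2120117.0799, Z=-5986189.7893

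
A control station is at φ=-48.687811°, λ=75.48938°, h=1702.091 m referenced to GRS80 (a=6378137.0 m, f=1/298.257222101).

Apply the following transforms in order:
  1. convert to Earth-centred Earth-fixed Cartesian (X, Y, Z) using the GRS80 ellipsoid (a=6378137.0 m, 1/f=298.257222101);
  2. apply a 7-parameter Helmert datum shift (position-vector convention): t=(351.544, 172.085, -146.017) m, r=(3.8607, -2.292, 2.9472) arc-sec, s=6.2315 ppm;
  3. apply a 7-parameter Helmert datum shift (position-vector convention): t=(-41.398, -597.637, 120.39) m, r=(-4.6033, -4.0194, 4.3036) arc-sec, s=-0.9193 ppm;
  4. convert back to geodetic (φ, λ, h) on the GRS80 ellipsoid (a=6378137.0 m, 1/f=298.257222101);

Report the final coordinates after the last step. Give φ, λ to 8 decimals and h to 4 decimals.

start: φ=-48.687811°, λ=75.489380°, h=1702.091 m
→ ECEF (a=6378137.000, f=1/298.257222101): X=1057285.2219, Y=4085094.8099, Z=-4768989.2216
→ Helmert 7p (PV): X=1057637.9775, Y=4085396.7209, Z=-4769076.7460
→ Helmert 7p (PV): X=1057603.3007, Y=4084710.9617, Z=-4769022.5375
→ geod (Bowring, a=6378137.000): φ=-48.68997980°, λ=75.48389256°, h=1534.4275 m

φ=-48.68997980°, λ=75.48389256°, h=1534.4275 m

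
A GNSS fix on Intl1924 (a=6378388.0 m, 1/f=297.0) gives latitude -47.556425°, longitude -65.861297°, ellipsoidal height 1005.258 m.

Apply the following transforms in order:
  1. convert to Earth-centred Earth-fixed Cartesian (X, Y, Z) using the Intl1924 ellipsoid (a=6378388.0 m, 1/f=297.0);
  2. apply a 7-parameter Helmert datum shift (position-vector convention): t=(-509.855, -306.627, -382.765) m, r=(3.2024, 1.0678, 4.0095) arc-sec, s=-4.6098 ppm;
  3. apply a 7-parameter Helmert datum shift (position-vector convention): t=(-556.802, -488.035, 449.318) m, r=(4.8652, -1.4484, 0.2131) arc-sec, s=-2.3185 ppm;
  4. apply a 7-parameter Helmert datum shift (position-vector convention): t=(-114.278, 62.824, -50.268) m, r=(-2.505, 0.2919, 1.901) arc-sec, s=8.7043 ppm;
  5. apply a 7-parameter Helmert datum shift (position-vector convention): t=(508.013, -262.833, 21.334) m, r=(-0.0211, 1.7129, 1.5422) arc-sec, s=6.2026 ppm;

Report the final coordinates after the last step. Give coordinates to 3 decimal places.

X=1763288.992 m, Y=-3936809.796 m, Z=-4684682.044 m

start: φ=-47.556425°, λ=-65.861297°, h=1005.258 m
→ ECEF (a=6378388.000, f=1/297.0): X=1763838.4512, Y=-3935975.1127, Z=-4684562.6642
→ Helmert 7p (PV): X=1763372.7237, Y=-3936156.5786, Z=-4684994.0738
→ Helmert 7p (PV): X=1762848.7980, Y=-3936523.1604, Z=-4684614.3537
→ Helmert 7p (PV): X=1762779.5153, Y=-3936535.2472, Z=-4684660.0849
→ Helmert 7p (PV): X=1763288.9916, Y=-3936809.7961, Z=-4684682.0441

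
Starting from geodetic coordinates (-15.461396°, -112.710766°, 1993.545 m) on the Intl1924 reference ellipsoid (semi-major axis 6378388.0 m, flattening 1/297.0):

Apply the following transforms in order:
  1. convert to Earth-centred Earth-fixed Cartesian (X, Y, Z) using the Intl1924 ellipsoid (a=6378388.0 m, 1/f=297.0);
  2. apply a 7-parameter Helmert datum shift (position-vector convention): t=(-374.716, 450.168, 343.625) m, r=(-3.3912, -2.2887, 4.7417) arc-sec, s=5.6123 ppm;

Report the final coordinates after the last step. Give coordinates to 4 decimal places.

X=-2374992.4820 m, Y=-5673700.3670 m, Z=-1689511.1353 m

start: φ=-15.461396°, λ=-112.710766°, h=1993.545 m
→ ECEF (a=6378388.000, f=1/297.0): X=-2374753.6272, Y=-5674036.3145, Z=-1689912.2131
→ Helmert 7p (PV): X=-2374992.4820, Y=-5673700.3670, Z=-1689511.1353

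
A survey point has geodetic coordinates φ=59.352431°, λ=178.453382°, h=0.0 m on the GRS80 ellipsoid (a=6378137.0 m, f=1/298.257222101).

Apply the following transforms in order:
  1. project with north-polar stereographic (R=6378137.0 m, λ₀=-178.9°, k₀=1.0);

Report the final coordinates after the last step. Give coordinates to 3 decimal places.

E=-161403.443 m, N=-3491685.527 m

start: φ=59.352431°, λ=178.453382°, h=0.000 m
→ stereo (R=6378137.0, λ₀=-178.9°): E=-161403.4426, N=-3491685.5268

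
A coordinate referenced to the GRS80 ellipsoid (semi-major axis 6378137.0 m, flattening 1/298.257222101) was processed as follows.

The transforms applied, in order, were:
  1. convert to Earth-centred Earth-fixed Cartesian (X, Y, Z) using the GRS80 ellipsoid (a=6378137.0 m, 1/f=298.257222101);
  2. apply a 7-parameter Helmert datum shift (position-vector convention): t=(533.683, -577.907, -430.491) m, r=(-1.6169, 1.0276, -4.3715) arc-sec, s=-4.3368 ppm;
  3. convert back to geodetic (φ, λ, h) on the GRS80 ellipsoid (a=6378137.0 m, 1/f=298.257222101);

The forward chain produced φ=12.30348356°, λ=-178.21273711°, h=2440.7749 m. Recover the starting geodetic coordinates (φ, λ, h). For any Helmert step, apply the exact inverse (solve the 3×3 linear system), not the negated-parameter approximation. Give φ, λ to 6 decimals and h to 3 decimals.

φ=12.305990°, λ=-178.216888°, h=3063.727 m

start: φ=12.303484°, λ=-178.212737°, h=2440.775 m
→ ECEF (a=6378137.000, f=1/298.257222101): X=-6231946.7642, Y=-194460.0683, Z=1350742.7711
→ Helmert⁻¹: X=-6232510.0956, Y=-194025.6832, Z=1351146.5509
→ geod (Bowring, a=6378137.000): φ=12.30599000°, λ=-178.21688800°, h=3063.7270 m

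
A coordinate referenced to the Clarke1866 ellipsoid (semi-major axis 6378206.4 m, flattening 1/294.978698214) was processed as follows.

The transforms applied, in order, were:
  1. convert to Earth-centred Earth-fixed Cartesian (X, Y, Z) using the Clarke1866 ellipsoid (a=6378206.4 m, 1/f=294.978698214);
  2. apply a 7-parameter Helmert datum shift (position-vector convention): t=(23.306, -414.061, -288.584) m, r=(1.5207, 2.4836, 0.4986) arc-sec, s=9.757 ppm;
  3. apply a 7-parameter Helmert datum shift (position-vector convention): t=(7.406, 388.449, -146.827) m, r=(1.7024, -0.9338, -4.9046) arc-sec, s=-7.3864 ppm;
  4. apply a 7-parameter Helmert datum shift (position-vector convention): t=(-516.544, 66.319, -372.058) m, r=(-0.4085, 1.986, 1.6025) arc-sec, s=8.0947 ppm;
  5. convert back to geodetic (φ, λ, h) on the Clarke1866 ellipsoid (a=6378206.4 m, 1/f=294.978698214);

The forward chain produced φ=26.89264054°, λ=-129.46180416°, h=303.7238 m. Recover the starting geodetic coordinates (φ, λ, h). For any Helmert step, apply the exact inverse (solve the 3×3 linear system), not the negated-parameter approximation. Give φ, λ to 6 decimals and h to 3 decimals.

φ=26.900253°, λ=-129.457622°, h=354.954 m

start: φ=26.892641°, λ=-129.461804°, h=303.724 m
→ ECEF (a=6378206.400, f=1/294.978698214): X=-3618043.5204, Y=-4395003.9516, Z=2867587.3254
→ Helmert⁻¹: X=-3617559.4525, Y=-4395012.2686, Z=2867892.6328
→ Helmert⁻¹: X=-3617476.0782, Y=-4395495.5291, Z=2868113.2996
→ Helmert⁻¹: X=-3617509.2500, Y=-4395008.6940, Z=2868362.7415
→ geod (Bowring, a=6378206.400): φ=26.90025300°, λ=-129.45762200°, h=354.9540 m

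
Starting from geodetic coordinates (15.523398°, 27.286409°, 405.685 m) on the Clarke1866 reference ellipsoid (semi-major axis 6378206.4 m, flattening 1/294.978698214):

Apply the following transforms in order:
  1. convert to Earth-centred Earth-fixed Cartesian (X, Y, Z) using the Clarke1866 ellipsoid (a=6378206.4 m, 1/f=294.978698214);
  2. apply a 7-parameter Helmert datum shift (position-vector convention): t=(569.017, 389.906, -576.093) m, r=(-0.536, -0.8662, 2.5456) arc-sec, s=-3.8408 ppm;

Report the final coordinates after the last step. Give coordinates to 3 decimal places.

start: φ=15.523398°, λ=27.286409°, h=405.685 m
→ ECEF (a=6378206.400, f=1/294.978698214): X=5463370.6717, Y=2818214.8821, Z=1695976.8706
→ Helmert 7p (PV): X=5463876.8022, Y=2818665.7966, Z=1695409.8834

X=5463876.802 m, Y=2818665.797 m, Z=1695409.883 m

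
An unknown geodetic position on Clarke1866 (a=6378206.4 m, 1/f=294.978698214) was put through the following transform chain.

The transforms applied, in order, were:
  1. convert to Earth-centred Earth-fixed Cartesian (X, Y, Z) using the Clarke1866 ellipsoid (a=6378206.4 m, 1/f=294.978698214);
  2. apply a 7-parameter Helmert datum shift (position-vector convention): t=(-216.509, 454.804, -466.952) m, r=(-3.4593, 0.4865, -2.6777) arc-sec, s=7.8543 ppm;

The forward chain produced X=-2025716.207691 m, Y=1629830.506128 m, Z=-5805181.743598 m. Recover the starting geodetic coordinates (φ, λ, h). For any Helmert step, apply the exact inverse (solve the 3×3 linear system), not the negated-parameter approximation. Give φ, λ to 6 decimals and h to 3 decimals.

start: X=-2025716.2077, Y=1629830.5061, Z=-5805181.7436 m
→ Helmert⁻¹: X=-2025491.2521, Y=1629433.9606, Z=-5804646.6498
→ geod (Bowring, a=6378206.400): φ=-66.02009400°, λ=141.18458900°, h=-24.0350 m

φ=-66.020094°, λ=141.184589°, h=-24.035 m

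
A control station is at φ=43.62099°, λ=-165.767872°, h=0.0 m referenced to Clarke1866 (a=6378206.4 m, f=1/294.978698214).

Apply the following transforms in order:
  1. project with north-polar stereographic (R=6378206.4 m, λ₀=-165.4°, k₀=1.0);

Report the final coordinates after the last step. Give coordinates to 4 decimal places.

start: φ=43.620990°, λ=-165.767872°, h=0.000 m
→ stereo (R=6378206.4, λ₀=-165.4°): E=-35085.9034, N=-5464527.2352

E=-35085.9034 m, N=-5464527.2352 m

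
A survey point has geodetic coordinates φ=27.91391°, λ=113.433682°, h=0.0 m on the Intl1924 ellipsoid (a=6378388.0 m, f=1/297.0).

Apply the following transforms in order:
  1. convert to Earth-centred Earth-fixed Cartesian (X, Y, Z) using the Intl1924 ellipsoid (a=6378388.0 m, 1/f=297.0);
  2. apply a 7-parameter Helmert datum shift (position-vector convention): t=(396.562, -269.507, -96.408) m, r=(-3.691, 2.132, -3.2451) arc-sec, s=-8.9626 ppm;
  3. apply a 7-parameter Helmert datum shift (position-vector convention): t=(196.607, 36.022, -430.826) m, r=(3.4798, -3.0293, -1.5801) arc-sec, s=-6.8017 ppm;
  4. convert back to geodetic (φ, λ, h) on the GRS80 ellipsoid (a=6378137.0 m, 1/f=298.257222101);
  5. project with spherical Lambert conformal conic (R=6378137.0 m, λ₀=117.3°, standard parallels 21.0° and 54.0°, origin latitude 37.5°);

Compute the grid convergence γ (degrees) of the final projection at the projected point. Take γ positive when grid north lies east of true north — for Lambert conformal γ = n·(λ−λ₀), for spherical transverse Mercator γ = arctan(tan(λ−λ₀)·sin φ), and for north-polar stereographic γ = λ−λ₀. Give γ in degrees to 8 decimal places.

-2.39133342

start: φ=27.913910°, λ=113.433682°, h=0.000 m
→ ECEF (a=6378388.000, f=1/297.0): X=-2243128.3619, Y=5175214.7859, Z=2968119.7358
→ Helmert 7p (PV): X=-2242599.5974, Y=5174987.2981, Z=2967927.3041
→ Helmert 7p (PV): X=-2242391.6820, Y=5174955.2306, Z=2967530.6598
→ geod (Bowring, a=6378137.000): φ=27.91077520°, λ=113.42786396°, h=-514.0306 m
→ into lcc (λ₀=117.3°): φ=27.91077520°, λ−λ₀=-3.87213604°
convergence γ = -2.39133342°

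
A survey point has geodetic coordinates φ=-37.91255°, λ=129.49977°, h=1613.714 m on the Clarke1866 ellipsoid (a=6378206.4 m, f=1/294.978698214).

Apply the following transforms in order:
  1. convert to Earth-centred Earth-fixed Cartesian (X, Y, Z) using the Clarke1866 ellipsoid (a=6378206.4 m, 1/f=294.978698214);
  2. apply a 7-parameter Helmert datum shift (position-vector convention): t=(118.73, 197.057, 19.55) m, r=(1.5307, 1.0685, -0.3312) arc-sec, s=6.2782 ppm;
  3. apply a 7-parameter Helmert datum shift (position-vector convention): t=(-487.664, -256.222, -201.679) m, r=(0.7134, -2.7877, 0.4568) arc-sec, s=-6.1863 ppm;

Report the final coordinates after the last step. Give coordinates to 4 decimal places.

start: φ=-37.912550°, λ=129.499770°, h=1613.714 m
→ ECEF (a=6378206.400, f=1/294.978698214): X=-3205690.2809, Y=3888845.0817, Z=-3898587.8178
→ Helmert 7p (PV): X=-3205605.6282, Y=3889100.6329, Z=-3898547.2781
→ Helmert 7p (PV): X=-3206029.3851, Y=3888826.7362, Z=-3898754.7125

X=-3206029.3851 m, Y=3888826.7362 m, Z=-3898754.7125 m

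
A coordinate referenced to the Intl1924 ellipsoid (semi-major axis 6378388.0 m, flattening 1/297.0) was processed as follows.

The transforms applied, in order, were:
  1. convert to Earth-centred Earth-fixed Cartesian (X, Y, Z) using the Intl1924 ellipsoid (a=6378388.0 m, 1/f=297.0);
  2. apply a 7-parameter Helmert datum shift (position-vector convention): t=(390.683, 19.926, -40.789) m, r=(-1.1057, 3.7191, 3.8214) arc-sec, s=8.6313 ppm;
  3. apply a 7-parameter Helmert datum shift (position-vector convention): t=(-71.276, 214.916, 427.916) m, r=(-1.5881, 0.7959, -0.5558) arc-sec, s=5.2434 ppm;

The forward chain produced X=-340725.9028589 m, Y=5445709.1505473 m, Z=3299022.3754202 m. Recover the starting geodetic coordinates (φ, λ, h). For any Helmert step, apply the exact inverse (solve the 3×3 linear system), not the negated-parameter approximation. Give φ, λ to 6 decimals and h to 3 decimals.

φ=31.327979°, λ=93.583582°, h=3067.826 m

start: X=-340725.9029, Y=5445709.1505, Z=3299022.3754 m
→ Helmert⁻¹: X=-340680.2421, Y=5445439.3667, Z=3298617.7753
→ Helmert⁻¹: X=-341026.5739, Y=5445361.0754, Z=3298653.1342
→ geod (Bowring, a=6378388.000): φ=31.32797900°, λ=93.58358200°, h=3067.8260 m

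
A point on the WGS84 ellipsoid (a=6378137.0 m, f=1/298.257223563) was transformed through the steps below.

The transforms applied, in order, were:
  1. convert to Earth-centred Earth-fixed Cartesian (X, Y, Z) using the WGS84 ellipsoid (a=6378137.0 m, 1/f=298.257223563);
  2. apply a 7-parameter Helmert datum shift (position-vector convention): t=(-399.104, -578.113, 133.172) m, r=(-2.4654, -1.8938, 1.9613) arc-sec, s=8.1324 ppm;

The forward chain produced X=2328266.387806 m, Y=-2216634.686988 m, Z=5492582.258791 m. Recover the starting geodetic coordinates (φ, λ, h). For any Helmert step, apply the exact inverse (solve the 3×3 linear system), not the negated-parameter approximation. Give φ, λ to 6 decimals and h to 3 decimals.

φ=59.827251°, λ=-43.581391°, h=1766.985 m

start: X=2328266.3878, Y=-2216634.6870, Z=5492582.2588 m
→ Helmert⁻¹: X=2328675.9095, Y=-2216126.3428, Z=5492356.5514
→ geod (Bowring, a=6378137.000): φ=59.82725100°, λ=-43.58139100°, h=1766.9850 m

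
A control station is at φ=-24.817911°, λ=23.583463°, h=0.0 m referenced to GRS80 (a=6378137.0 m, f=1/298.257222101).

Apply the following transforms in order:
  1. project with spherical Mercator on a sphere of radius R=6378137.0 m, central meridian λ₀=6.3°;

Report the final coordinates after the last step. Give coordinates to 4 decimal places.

start: φ=-24.817911°, λ=23.583463°, h=0.000 m
→ merc (R=6378137.0, λ₀=6.3°): E=1923986.3003, N=-2853395.6119

E=1923986.3003 m, N=-2853395.6119 m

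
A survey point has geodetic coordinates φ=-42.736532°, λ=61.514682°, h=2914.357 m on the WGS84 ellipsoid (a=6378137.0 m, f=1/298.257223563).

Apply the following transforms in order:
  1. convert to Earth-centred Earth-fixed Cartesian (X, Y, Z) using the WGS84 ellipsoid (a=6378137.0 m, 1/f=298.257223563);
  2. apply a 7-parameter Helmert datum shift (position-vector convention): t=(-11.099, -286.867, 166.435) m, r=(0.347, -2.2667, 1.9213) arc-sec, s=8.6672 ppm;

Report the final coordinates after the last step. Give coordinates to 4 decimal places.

start: φ=-42.736532°, λ=61.514682°, h=2914.357 m
→ ECEF (a=6378137.000, f=1/298.257223563): X=2238728.8307, Y=4125746.4106, Z=-4308027.9293
→ Helmert 7p (PV): X=2238746.0472, Y=4125523.4031, Z=-4307867.2898

X=2238746.0472 m, Y=4125523.4031 m, Z=-4307867.2898 m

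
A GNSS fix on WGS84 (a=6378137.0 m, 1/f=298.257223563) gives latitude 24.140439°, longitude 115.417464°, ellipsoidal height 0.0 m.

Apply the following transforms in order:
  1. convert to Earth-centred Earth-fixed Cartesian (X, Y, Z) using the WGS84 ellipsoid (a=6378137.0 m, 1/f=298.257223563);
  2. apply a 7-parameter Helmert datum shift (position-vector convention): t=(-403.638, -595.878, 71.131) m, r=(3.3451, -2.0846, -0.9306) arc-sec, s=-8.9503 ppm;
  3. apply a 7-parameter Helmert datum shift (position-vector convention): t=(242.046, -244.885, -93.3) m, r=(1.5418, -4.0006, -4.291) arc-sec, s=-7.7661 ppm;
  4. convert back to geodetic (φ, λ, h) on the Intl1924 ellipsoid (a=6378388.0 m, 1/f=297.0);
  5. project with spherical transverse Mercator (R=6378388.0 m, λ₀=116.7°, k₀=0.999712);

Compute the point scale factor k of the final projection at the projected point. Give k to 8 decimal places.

start: φ=24.140439°, λ=115.417464°, h=0.000 m
→ ECEF (a=6378137.000, f=1/298.257223563): X=-2499551.3295, Y=5259904.5807, Z=2592485.7770
→ Helmert 7p (PV): X=-2499935.0655, Y=5259230.8588, Z=2592593.7449
→ Helmert 7p (PV): X=-2499614.4801, Y=5258977.7576, Z=2592471.1353
→ geod (Bowring, a=6378388.000): φ=24.14392403°, λ=115.42193959°, h=-980.8879 m
→ into tm (λ₀=116.7°): φ=24.14392403°, λ−λ₀=-1.27806041°
scale k = 0.99991913

0.99991913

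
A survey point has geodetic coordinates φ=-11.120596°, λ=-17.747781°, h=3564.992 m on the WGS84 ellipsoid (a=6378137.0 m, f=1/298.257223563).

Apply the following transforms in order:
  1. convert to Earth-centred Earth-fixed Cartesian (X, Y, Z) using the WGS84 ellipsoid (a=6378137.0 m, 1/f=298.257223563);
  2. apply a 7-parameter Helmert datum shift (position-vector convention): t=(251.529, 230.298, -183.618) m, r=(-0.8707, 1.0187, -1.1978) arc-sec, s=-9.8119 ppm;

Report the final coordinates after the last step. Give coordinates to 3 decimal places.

start: φ=-11.120596°, λ=-17.747781°, h=3564.992 m
→ ECEF (a=6378137.000, f=1/298.257223563): X=5964599.9880, Y=-1909028.8403, Z=-1222785.7222
→ Helmert 7p (PV): X=5964775.8681, Y=-1908819.6094, Z=-1222978.7415

X=5964775.868 m, Y=-1908819.609 m, Z=-1222978.742 m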